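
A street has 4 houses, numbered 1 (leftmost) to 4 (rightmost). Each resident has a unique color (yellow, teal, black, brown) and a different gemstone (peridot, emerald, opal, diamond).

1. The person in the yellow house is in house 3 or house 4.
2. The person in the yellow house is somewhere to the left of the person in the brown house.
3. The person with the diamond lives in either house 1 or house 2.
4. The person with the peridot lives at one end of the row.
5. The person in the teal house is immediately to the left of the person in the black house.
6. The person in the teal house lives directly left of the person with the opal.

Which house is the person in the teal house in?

1

The person in the yellow house is in house 3 (clue 2).
From clue 2, the person in the brown house must be in house 4.
House 1 color: only teal fits.
So house 2 gets black for color.
From clue 6, the person with the opal must be in house 2.
House 1 gemstone: only diamond fits.
The only gemstone still possible for house 3 is emerald.
That leaves peridot as the gemstone for house 4.
So: house 1 = teal/diamond, house 2 = black/opal, house 3 = yellow/emerald, house 4 = brown/peridot.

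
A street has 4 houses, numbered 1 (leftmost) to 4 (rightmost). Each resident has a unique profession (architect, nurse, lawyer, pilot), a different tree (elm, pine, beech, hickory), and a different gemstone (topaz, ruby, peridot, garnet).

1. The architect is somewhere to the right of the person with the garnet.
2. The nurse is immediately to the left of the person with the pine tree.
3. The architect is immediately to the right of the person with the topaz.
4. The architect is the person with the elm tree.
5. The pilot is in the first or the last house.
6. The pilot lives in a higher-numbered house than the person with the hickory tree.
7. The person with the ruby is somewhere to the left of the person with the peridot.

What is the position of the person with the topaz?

Clue 6 places the pilot in house 4.
House 4's gemstone must be peridot (nothing else left).
House 3 gemstone: only ruby fits.
The architect is narrowed to house 2 or 3; consider each.
Placing it in house 2 leads to a contradiction, so it's in house 3.
The person with the topaz is in house 2 (clue 3).
From clue 4, the person with the elm tree must be in house 3.
House 1's gemstone must be garnet (nothing else left).
Clue 2 places the nurse in house 1.
From clue 2, the person with the pine tree must be in house 2.
House 2's profession must be lawyer (nothing else left).
That leaves hickory as the tree for house 1.
So house 4 gets beech for tree.
So: house 1 = nurse/hickory/garnet, house 2 = lawyer/pine/topaz, house 3 = architect/elm/ruby, house 4 = pilot/beech/peridot.

2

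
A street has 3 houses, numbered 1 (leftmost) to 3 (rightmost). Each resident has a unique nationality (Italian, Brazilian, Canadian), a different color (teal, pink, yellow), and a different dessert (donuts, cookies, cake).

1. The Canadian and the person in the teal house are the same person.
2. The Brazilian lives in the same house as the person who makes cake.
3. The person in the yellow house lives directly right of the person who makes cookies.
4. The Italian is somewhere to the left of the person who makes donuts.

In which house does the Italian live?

The Italian is narrowed to house 1 or 2; consider each.
Placing it in house 2 leads to a contradiction, so it's in house 1.
House 1's color must be pink (nothing else left).
The only dessert still possible for house 1 is cookies.
From clue 3, the person in the yellow house must be in house 2.
The only color still possible for house 3 is teal.
The Canadian is in house 3 (clue 1).
That leaves Brazilian as the nationality for house 2.
From clue 2, the person who makes cake must be in house 2.
House 3 dessert: only donuts fits.
So: house 1 = Italian/pink/cookies, house 2 = Brazilian/yellow/cake, house 3 = Canadian/teal/donuts.

1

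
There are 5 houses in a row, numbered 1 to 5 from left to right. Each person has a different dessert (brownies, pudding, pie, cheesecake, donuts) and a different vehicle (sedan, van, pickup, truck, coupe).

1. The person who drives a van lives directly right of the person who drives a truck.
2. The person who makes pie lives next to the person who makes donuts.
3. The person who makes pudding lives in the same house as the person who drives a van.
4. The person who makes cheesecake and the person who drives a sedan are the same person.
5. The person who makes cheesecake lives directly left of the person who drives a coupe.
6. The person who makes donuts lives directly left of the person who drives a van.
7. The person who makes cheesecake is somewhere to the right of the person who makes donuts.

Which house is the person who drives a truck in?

2

House 5 dessert: only brownies fits.
The person who makes cheesecake is narrowed to house 2 or 3 or 4; consider each.
Placing it in house 2 and house 3 leads to a contradiction, so it's in house 4.
The person who drives a sedan is in house 4 (clue 4).
Clue 5: the person who drives a coupe is in house 5.
The person who makes donuts is narrowed to house 1 or 2; consider each.
Placing it in house 1 leads to a contradiction, so it's in house 2.
From clue 6, the person who drives a van must be in house 3.
So house 1 gets pie for dessert.
House 3's dessert must be pudding (nothing else left).
Clue 1 places the person who drives a truck in house 2.
House 1's vehicle must be pickup (nothing else left).
So: house 1 = pie/pickup, house 2 = donuts/truck, house 3 = pudding/van, house 4 = cheesecake/sedan, house 5 = brownies/coupe.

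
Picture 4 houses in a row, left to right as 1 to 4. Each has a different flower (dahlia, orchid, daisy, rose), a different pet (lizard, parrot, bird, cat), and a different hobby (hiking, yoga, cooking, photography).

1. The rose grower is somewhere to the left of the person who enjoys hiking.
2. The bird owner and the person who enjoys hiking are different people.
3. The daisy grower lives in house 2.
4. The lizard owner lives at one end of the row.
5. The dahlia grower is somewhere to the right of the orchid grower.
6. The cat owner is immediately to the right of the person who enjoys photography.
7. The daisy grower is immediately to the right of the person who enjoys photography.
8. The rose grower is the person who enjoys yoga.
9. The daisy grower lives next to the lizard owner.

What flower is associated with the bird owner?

The daisy grower is in house 2 (clue 3).
The person who enjoys photography is in house 1 (clue 7).
The lizard owner is in house 1 (clue 9).
House 4's flower must be dahlia (nothing else left).
From clue 6, the cat owner must be in house 2.
By clue 8, the rose grower is in house 3.
Clue 8: the person who enjoys yoga is in house 3.
That leaves orchid as the flower for house 1.
Clue 1 places the person who enjoys hiking in house 4.
From clue 2, the bird owner must be in house 3.
The only pet still possible for house 4 is parrot.
House 2 hobby: only cooking fits.
So: house 1 = orchid/lizard/photography, house 2 = daisy/cat/cooking, house 3 = rose/bird/yoga, house 4 = dahlia/parrot/hiking.

rose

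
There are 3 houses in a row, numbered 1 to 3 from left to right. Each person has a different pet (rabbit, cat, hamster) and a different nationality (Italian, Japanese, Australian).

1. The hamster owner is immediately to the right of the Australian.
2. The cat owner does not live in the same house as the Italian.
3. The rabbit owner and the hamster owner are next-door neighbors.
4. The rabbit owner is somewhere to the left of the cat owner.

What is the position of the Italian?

The only pet still possible for house 1 is rabbit.
Clue 3 places the hamster owner in house 2.
So house 3 gets cat for pet.
Clue 1: the Australian is in house 1.
House 3 nationality: only Japanese fits.
House 2's nationality must be Italian (nothing else left).
So: house 1 = rabbit/Australian, house 2 = hamster/Italian, house 3 = cat/Japanese.

2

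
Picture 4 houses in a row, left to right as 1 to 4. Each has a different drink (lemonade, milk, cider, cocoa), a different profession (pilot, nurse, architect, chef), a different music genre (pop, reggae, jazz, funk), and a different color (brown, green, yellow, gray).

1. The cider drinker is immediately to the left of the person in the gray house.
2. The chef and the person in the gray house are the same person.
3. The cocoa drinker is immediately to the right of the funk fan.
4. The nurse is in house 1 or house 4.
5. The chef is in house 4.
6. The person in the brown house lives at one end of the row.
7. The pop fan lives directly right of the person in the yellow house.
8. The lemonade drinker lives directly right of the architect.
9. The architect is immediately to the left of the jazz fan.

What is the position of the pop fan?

3

By clue 5, the chef is in house 4.
Clue 2: the person in the gray house is in house 4.
The only profession still possible for house 1 is nurse.
From clue 1, the cider drinker must be in house 3.
House 1 drink: only milk fits.
So house 2 gets cocoa for drink.
The only drink still possible for house 4 is lemonade.
House 1 color: only brown fits.
Clue 3: the funk fan is in house 1.
Clue 8: the architect is in house 3.
The jazz fan is in house 4 (clue 9).
So house 2 gets pilot for profession.
That leaves reggae as the music genre for house 2.
So house 3 gets pop for music genre.
By clue 7, the person in the yellow house is in house 2.
So house 3 gets green for color.
So: house 1 = milk/nurse/funk/brown, house 2 = cocoa/pilot/reggae/yellow, house 3 = cider/architect/pop/green, house 4 = lemonade/chef/jazz/gray.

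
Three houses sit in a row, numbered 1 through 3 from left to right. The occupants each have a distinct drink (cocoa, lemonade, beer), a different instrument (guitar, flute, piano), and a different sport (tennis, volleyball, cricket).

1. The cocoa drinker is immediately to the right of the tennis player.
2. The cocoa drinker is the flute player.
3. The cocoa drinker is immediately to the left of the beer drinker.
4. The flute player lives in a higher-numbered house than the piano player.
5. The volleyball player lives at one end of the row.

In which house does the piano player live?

Clue 3 places the cocoa drinker in house 2.
By clue 3, the beer drinker is in house 3.
House 1's drink must be lemonade (nothing else left).
By clue 1, the tennis player is in house 1.
From clue 2, the flute player must be in house 2.
By clue 4, the piano player is in house 1.
That leaves guitar as the instrument for house 3.
House 2's sport must be cricket (nothing else left).
That leaves volleyball as the sport for house 3.
So: house 1 = lemonade/piano/tennis, house 2 = cocoa/flute/cricket, house 3 = beer/guitar/volleyball.

1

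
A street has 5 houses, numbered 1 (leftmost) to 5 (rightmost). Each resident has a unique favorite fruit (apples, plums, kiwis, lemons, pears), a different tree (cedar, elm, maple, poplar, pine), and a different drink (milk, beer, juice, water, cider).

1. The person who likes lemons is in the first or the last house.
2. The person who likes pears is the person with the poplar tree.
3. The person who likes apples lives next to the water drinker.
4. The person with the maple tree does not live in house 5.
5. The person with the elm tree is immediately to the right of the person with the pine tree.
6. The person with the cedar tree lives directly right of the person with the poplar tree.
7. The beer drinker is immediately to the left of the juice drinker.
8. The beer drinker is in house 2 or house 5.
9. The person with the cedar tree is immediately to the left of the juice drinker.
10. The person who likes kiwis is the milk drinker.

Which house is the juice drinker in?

Clue 8 places the beer drinker in house 2.
So house 5 gets elm for tree.
From clue 5, the person with the pine tree must be in house 4.
Clue 7: the juice drinker is in house 3.
The person with the cedar tree is in house 2 (clue 9).
The person with the poplar tree is in house 1 (clue 6).
So house 3 gets maple for tree.
From clue 2, the person who likes pears must be in house 1.
House 5 favorite fruit: only lemons fits.
From clue 10, the milk drinker must be in house 4.
House 4 favorite fruit: only kiwis fits.
Clue 3: the person who likes apples is in house 2.
The water drinker is in house 1 (clue 3).
So house 3 gets plums for favorite fruit.
House 5's drink must be cider (nothing else left).
So: house 1 = pears/poplar/water, house 2 = apples/cedar/beer, house 3 = plums/maple/juice, house 4 = kiwis/pine/milk, house 5 = lemons/elm/cider.

3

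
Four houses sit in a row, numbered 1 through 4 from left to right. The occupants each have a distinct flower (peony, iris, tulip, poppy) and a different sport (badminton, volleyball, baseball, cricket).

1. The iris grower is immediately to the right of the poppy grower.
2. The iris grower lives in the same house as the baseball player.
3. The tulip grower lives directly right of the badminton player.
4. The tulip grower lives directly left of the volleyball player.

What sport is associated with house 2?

The tulip grower is narrowed to house 2 or 3; consider each.
Placing it in house 3 leads to a contradiction, so it's in house 2.
From clue 3, the badminton player must be in house 1.
Clue 4: the volleyball player is in house 3.
By clue 1, the iris grower is in house 4.
From clue 1, the poppy grower must be in house 3.
By clue 2, the baseball player is in house 4.
That leaves peony as the flower for house 1.
The only sport still possible for house 2 is cricket.
So: house 1 = peony/badminton, house 2 = tulip/cricket, house 3 = poppy/volleyball, house 4 = iris/baseball.

cricket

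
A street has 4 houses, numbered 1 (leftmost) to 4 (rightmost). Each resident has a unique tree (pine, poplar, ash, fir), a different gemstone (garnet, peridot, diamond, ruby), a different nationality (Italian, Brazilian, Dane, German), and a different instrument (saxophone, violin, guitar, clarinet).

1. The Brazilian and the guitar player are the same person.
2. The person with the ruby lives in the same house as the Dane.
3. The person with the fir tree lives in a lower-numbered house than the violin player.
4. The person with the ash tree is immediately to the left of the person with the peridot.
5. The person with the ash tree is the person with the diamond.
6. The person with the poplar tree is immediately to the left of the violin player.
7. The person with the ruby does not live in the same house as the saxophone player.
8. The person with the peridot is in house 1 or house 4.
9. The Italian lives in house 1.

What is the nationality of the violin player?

German

By clue 8, the person with the peridot is in house 4.
Clue 9 places the Italian in house 1.
House 4 tree: only pine fits.
Clue 4: the person with the ash tree is in house 3.
Clue 5: the person with the diamond is in house 3.
So house 1 gets garnet for gemstone.
House 2 gemstone: only ruby fits.
Clue 2 places the Dane in house 2.
The person with the fir tree is narrowed to house 1 or 2; consider each.
Placing it in house 2 leads to a contradiction, so it's in house 1.
The only tree still possible for house 2 is poplar.
The violin player is in house 3 (clue 6).
The only instrument still possible for house 2 is clarinet.
The only instrument still possible for house 4 is guitar.
The Brazilian is in house 4 (clue 1).
So house 3 gets German for nationality.
House 1 instrument: only saxophone fits.
So: house 1 = fir/garnet/Italian/saxophone, house 2 = poplar/ruby/Dane/clarinet, house 3 = ash/diamond/German/violin, house 4 = pine/peridot/Brazilian/guitar.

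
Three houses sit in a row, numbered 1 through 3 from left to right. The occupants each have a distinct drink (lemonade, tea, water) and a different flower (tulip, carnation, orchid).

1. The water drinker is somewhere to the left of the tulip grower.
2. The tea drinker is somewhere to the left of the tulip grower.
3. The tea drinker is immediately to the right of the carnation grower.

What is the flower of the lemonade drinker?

Clue 3 places the tea drinker in house 2.
Clue 3: the carnation grower is in house 1.
That leaves water as the drink for house 1.
House 3 drink: only lemonade fits.
Clue 2: the tulip grower is in house 3.
The only flower still possible for house 2 is orchid.
So: house 1 = water/carnation, house 2 = tea/orchid, house 3 = lemonade/tulip.

tulip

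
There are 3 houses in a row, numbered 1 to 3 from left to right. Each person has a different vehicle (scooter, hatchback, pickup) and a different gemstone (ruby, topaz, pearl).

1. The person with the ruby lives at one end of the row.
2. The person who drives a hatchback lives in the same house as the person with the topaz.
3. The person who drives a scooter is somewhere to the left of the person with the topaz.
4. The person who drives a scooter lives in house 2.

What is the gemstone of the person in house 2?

The person who drives a scooter is in house 2 (clue 4).
Clue 2: the person who drives a hatchback is in house 3.
By clue 2, the person with the topaz is in house 3.
So house 1 gets pickup for vehicle.
House 2's gemstone must be pearl (nothing else left).
So house 1 gets ruby for gemstone.
So: house 1 = pickup/ruby, house 2 = scooter/pearl, house 3 = hatchback/topaz.

pearl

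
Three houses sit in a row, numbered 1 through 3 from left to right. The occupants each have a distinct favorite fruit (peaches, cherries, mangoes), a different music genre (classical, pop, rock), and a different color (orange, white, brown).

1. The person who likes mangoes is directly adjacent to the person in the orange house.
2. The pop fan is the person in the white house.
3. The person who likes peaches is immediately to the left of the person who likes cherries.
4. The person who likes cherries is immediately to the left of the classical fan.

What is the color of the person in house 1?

white

From clue 4, the person who likes cherries must be in house 2.
Clue 4 places the classical fan in house 3.
The only favorite fruit still possible for house 3 is mangoes.
Clue 1 places the person in the orange house in house 2.
House 1 favorite fruit: only peaches fits.
House 1's color must be white (nothing else left).
So house 3 gets brown for color.
Clue 2 places the pop fan in house 1.
House 2's music genre must be rock (nothing else left).
So: house 1 = peaches/pop/white, house 2 = cherries/rock/orange, house 3 = mangoes/classical/brown.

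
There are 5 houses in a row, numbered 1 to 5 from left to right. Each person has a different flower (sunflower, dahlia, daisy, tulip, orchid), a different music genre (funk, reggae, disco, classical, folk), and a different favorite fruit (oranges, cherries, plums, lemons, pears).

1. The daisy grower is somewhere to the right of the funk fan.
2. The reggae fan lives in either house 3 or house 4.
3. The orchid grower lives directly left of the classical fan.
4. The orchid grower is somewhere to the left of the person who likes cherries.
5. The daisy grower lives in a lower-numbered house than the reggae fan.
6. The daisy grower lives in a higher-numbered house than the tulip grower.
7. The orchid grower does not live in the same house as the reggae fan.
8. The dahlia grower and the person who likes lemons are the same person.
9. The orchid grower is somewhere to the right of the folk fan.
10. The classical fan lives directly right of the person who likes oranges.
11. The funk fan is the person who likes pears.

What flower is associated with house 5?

sunflower

The daisy grower is narrowed to house 2 or 3; consider each.
Placing it in house 3 leads to a contradiction, so it's in house 2.
Clue 1: the funk fan is in house 1.
Clue 6 places the tulip grower in house 1.
By clue 11, the person who likes pears is in house 1.
The only favorite fruit still possible for house 2 is plums.
The orchid grower is narrowed to house 3 or 4; consider each.
Placing it in house 3 leads to a contradiction, so it's in house 4.
Clue 3: the classical fan is in house 5.
Clue 4: the person who likes cherries is in house 5.
Clue 7 places the reggae fan in house 3.
Clue 10 places the person who likes oranges in house 4.
That leaves folk as the music genre for house 2.
That leaves disco as the music genre for house 4.
So house 3 gets lemons for favorite fruit.
From clue 8, the dahlia grower must be in house 3.
House 5's flower must be sunflower (nothing else left).
So: house 1 = tulip/funk/pears, house 2 = daisy/folk/plums, house 3 = dahlia/reggae/lemons, house 4 = orchid/disco/oranges, house 5 = sunflower/classical/cherries.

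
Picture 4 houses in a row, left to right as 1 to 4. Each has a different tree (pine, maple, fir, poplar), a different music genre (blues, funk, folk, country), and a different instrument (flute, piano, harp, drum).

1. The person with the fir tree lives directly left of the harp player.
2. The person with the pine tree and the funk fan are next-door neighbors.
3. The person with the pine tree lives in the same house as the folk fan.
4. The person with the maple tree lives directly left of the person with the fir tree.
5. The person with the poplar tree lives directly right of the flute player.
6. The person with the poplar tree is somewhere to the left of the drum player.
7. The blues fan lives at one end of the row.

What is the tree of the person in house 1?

maple

That leaves pine as the tree for house 4.
Clue 2 places the funk fan in house 3.
Clue 3 places the folk fan in house 4.
The only tree still possible for house 1 is maple.
House 2's music genre must be country (nothing else left).
Clue 4 places the person with the fir tree in house 2.
House 3's tree must be poplar (nothing else left).
The only music genre still possible for house 1 is blues.
By clue 1, the harp player is in house 3.
From clue 5, the flute player must be in house 2.
The drum player is in house 4 (clue 6).
The only instrument still possible for house 1 is piano.
So: house 1 = maple/blues/piano, house 2 = fir/country/flute, house 3 = poplar/funk/harp, house 4 = pine/folk/drum.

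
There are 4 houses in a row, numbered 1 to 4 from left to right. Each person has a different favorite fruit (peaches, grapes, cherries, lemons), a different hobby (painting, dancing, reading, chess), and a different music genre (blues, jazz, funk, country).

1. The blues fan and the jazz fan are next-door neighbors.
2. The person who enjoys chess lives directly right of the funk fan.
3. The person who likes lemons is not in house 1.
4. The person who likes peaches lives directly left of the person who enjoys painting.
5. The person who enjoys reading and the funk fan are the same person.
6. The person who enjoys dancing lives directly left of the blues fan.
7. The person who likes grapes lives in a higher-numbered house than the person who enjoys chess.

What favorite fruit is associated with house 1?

House 4's hobby must be painting (nothing else left).
Clue 4 places the person who likes peaches in house 3.
House 1 favorite fruit: only cherries fits.
So house 2 gets lemons for favorite fruit.
That leaves grapes as the favorite fruit for house 4.
The person who enjoys chess is narrowed to house 2 or 3; consider each.
Placing it in house 3 leads to a contradiction, so it's in house 2.
From clue 2, the funk fan must be in house 1.
Clue 5: the person who enjoys reading is in house 1.
House 3 hobby: only dancing fits.
Clue 6: the blues fan is in house 4.
From clue 1, the jazz fan must be in house 3.
The only music genre still possible for house 2 is country.
So: house 1 = cherries/reading/funk, house 2 = lemons/chess/country, house 3 = peaches/dancing/jazz, house 4 = grapes/painting/blues.

cherries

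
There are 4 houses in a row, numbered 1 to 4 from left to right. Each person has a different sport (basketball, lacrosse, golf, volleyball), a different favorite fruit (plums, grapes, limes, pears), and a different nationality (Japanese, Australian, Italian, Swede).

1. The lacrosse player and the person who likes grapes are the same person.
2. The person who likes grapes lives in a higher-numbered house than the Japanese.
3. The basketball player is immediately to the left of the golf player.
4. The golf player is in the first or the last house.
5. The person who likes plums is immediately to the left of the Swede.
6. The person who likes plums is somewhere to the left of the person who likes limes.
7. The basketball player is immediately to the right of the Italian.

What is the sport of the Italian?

lacrosse

From clue 4, the golf player must be in house 4.
From clue 3, the basketball player must be in house 3.
Clue 7: the Italian is in house 2.
House 1's sport must be volleyball (nothing else left).
House 2 sport: only lacrosse fits.
The person who likes grapes is in house 2 (clue 1).
House 1's favorite fruit must be pears (nothing else left).
The only favorite fruit still possible for house 4 is limes.
The only nationality still possible for house 1 is Japanese.
Clue 5 places the Swede in house 4.
So house 3 gets plums for favorite fruit.
House 3's nationality must be Australian (nothing else left).
So: house 1 = volleyball/pears/Japanese, house 2 = lacrosse/grapes/Italian, house 3 = basketball/plums/Australian, house 4 = golf/limes/Swede.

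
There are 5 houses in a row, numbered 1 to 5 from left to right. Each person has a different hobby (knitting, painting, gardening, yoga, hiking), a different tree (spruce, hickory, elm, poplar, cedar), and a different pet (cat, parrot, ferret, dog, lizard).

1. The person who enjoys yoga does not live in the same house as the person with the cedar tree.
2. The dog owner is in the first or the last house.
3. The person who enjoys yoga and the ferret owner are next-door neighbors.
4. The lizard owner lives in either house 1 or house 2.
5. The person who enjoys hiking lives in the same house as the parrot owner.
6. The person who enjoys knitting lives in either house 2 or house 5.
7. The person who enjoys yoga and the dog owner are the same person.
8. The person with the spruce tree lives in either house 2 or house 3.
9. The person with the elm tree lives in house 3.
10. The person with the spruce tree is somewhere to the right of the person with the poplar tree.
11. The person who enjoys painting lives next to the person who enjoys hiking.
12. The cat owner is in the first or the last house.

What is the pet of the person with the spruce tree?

By clue 9, the person with the elm tree is in house 3.
By clue 10, the person with the poplar tree is in house 1.
The only tree still possible for house 2 is spruce.
The only pet still possible for house 3 is parrot.
That leaves ferret as the pet for house 4.
From clue 3, the person who enjoys yoga must be in house 5.
By clue 5, the person who enjoys hiking is in house 3.
By clue 7, the dog owner is in house 5.
So house 1 gets gardening for hobby.
So house 4 gets painting for hobby.
That leaves lizard as the pet for house 2.
By clue 1, the person with the cedar tree is in house 4.
So house 2 gets knitting for hobby.
That leaves hickory as the tree for house 5.
That leaves cat as the pet for house 1.
So: house 1 = gardening/poplar/cat, house 2 = knitting/spruce/lizard, house 3 = hiking/elm/parrot, house 4 = painting/cedar/ferret, house 5 = yoga/hickory/dog.

lizard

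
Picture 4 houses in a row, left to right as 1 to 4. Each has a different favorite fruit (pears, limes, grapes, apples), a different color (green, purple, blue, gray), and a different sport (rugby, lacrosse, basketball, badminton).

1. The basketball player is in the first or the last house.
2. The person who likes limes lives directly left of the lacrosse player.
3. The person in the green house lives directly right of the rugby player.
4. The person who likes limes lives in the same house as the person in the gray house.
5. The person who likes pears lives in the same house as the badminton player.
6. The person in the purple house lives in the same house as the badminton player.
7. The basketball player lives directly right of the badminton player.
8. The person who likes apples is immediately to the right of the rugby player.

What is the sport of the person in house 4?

basketball

The basketball player is in house 4 (clue 7).
Clue 7: the badminton player is in house 3.
So house 1 gets rugby for sport.
House 2 sport: only lacrosse fits.
The person who likes limes is in house 1 (clue 2).
The person in the green house is in house 2 (clue 3).
Clue 4: the person in the gray house is in house 1.
Clue 5 places the person who likes pears in house 3.
From clue 6, the person in the purple house must be in house 3.
The person who likes apples is in house 2 (clue 8).
House 4 favorite fruit: only grapes fits.
House 4 color: only blue fits.
So: house 1 = limes/gray/rugby, house 2 = apples/green/lacrosse, house 3 = pears/purple/badminton, house 4 = grapes/blue/basketball.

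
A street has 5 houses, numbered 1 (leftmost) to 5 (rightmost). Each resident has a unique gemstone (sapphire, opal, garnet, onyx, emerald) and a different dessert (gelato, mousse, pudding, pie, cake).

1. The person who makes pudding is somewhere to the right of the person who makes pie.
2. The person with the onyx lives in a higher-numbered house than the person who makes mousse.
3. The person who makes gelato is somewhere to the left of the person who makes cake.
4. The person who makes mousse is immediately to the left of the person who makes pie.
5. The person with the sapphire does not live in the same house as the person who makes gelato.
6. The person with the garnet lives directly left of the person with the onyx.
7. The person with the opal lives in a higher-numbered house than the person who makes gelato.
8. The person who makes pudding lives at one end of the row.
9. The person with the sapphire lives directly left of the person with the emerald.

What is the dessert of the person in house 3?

Clue 8: the person who makes pudding is in house 5.
The person who makes cake is narrowed to house 2 or 3 or 4; consider each.
Placing it in house 2 and house 3 leads to a contradiction, so it's in house 4.
The person who makes mousse is narrowed to house 1 or 2; consider each.
Placing it in house 2 leads to a contradiction, so it's in house 1.
Clue 4: the person who makes pie is in house 2.
House 3 dessert: only gelato fits.
The person with the opal is narrowed to house 4 or 5; consider each.
Placing it in house 4 leads to a contradiction, so it's in house 5.
That leaves onyx as the gemstone for house 4.
By clue 6, the person with the garnet is in house 3.
That leaves sapphire as the gemstone for house 1.
That leaves emerald as the gemstone for house 2.
So: house 1 = sapphire/mousse, house 2 = emerald/pie, house 3 = garnet/gelato, house 4 = onyx/cake, house 5 = opal/pudding.

gelato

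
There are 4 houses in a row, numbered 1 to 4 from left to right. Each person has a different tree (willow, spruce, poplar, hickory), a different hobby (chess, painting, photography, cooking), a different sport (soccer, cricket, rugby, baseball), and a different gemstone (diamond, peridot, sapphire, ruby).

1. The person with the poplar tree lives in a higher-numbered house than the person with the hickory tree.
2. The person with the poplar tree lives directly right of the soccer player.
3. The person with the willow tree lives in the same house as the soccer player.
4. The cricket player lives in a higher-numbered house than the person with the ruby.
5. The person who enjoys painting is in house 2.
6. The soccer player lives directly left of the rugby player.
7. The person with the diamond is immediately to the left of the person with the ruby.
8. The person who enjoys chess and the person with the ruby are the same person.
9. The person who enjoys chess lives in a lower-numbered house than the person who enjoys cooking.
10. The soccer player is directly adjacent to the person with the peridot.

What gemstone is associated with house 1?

peridot

Clue 5 places the person who enjoys painting in house 2.
The only hobby still possible for house 1 is photography.
The only hobby still possible for house 4 is cooking.
The person with the ruby is in house 3 (clue 8).
The only hobby still possible for house 3 is chess.
From clue 4, the cricket player must be in house 4.
From clue 7, the person with the diamond must be in house 2.
Clue 10 places the soccer player in house 2.
From clue 10, the person with the peridot must be in house 1.
The only sport still possible for house 1 is baseball.
The only sport still possible for house 3 is rugby.
That leaves sapphire as the gemstone for house 4.
The person with the poplar tree is in house 3 (clue 2).
By clue 3, the person with the willow tree is in house 2.
House 1 tree: only hickory fits.
House 4's tree must be spruce (nothing else left).
So: house 1 = hickory/photography/baseball/peridot, house 2 = willow/painting/soccer/diamond, house 3 = poplar/chess/rugby/ruby, house 4 = spruce/cooking/cricket/sapphire.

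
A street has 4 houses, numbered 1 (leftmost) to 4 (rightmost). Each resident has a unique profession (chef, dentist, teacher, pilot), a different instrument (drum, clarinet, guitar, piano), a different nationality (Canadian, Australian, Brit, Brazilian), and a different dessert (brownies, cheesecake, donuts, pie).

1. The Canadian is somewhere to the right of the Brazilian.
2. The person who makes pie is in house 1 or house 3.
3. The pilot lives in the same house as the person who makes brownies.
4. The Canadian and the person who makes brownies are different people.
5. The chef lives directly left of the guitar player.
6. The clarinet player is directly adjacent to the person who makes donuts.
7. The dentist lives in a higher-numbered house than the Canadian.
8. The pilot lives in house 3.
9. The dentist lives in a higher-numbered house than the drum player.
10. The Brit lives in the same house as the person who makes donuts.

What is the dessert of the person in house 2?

cheesecake

Clue 8: the pilot is in house 3.
The person who makes brownies is in house 3 (clue 3).
By clue 4, the Canadian is in house 2.
So house 4 gets dentist for profession.
The only nationality still possible for house 1 is Brazilian.
So house 1 gets pie for dessert.
Clue 10: the Brit is in house 4.
From clue 10, the person who makes donuts must be in house 4.
So house 4 gets piano for instrument.
House 3's nationality must be Australian (nothing else left).
That leaves cheesecake as the dessert for house 2.
The clarinet player is in house 3 (clue 6).
That leaves drum as the instrument for house 1.
House 2's instrument must be guitar (nothing else left).
From clue 5, the chef must be in house 1.
House 2 profession: only teacher fits.
So: house 1 = chef/drum/Brazilian/pie, house 2 = teacher/guitar/Canadian/cheesecake, house 3 = pilot/clarinet/Australian/brownies, house 4 = dentist/piano/Brit/donuts.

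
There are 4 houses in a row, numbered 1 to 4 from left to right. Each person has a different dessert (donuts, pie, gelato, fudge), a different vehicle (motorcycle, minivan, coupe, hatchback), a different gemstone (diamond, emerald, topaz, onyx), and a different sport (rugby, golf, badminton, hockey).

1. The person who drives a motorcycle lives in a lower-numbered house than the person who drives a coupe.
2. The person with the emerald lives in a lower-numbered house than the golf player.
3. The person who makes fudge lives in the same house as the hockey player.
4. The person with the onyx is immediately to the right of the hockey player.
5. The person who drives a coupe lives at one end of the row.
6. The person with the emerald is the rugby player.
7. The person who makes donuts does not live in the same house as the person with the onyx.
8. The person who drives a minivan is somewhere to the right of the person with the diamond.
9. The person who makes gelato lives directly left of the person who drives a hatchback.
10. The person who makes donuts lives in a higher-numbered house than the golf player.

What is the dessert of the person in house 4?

From clue 5, the person who drives a coupe must be in house 4.
So house 1 gets motorcycle for vehicle.
House 4's sport must be badminton (nothing else left).
The person who makes donuts is narrowed to house 3 or 4; consider each.
Placing it in house 3 leads to a contradiction, so it's in house 4.
That leaves topaz as the gemstone for house 4.
So house 3 gets onyx for gemstone.
House 3 sport: only golf fits.
Clue 4: the hockey player is in house 2.
That leaves pie as the dessert for house 3.
The only sport still possible for house 1 is rugby.
The person who makes fudge is in house 2 (clue 3).
Clue 6: the person with the emerald is in house 1.
That leaves gelato as the dessert for house 1.
House 2 gemstone: only diamond fits.
Clue 8: the person who drives a minivan is in house 3.
The person who drives a hatchback is in house 2 (clue 9).
So: house 1 = gelato/motorcycle/emerald/rugby, house 2 = fudge/hatchback/diamond/hockey, house 3 = pie/minivan/onyx/golf, house 4 = donuts/coupe/topaz/badminton.

donuts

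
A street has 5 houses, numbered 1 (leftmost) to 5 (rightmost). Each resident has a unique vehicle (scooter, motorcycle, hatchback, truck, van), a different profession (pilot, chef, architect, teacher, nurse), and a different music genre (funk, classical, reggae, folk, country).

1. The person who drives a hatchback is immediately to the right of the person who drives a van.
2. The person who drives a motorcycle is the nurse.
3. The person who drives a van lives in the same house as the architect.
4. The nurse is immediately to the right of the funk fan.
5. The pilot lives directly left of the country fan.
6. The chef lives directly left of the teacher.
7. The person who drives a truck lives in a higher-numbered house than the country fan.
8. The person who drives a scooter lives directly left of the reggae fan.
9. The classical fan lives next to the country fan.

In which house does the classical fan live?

The person who drives a truck is narrowed to house 3 or 4 or 5; consider each.
Placing it in house 3 and house 4 leads to a contradiction, so it's in house 5.
That leaves teacher as the profession for house 5.
By clue 6, the chef is in house 4.
The person who drives a motorcycle is narrowed to house 2 or 3; consider each.
Placing it in house 2 leads to a contradiction, so it's in house 3.
By clue 2, the nurse is in house 3.
Clue 4: the funk fan is in house 2.
Clue 1: the person who drives a hatchback is in house 2.
By clue 1, the person who drives a van is in house 1.
From clue 3, the architect must be in house 1.
By clue 5, the pilot is in house 2.
From clue 5, the country fan must be in house 3.
From clue 9, the classical fan must be in house 4.
House 4's vehicle must be scooter (nothing else left).
House 1 music genre: only folk fits.
House 5's music genre must be reggae (nothing else left).
So: house 1 = van/architect/folk, house 2 = hatchback/pilot/funk, house 3 = motorcycle/nurse/country, house 4 = scooter/chef/classical, house 5 = truck/teacher/reggae.

4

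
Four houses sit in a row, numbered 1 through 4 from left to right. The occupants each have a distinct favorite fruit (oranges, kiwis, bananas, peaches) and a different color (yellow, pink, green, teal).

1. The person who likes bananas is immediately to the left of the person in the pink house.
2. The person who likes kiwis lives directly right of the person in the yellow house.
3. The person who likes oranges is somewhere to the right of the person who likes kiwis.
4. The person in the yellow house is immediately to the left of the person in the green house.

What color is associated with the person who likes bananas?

The person who likes kiwis is narrowed to house 2 or 3; consider each.
Placing it in house 3 leads to a contradiction, so it's in house 2.
The person in the yellow house is in house 1 (clue 2).
From clue 4, the person in the green house must be in house 2.
Clue 1 places the person who likes bananas in house 3.
Clue 1: the person in the pink house is in house 4.
That leaves peaches as the favorite fruit for house 1.
House 4 favorite fruit: only oranges fits.
That leaves teal as the color for house 3.
So: house 1 = peaches/yellow, house 2 = kiwis/green, house 3 = bananas/teal, house 4 = oranges/pink.

teal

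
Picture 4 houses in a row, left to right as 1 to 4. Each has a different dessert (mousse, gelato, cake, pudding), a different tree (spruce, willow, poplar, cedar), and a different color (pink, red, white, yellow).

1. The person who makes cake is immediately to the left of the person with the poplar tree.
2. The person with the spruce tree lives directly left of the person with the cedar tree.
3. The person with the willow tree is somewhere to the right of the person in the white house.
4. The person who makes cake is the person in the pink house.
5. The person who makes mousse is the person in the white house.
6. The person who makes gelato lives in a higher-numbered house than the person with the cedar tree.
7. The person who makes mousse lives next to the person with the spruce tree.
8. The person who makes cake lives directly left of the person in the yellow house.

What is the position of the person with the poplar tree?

That leaves spruce as the tree for house 1.
From clue 2, the person with the cedar tree must be in house 2.
From clue 7, the person who makes mousse must be in house 2.
By clue 1, the person who makes cake is in house 3.
The person with the poplar tree is in house 4 (clue 1).
Clue 4: the person in the pink house is in house 3.
By clue 5, the person in the white house is in house 2.
Clue 8: the person in the yellow house is in house 4.
House 1 dessert: only pudding fits.
House 4's dessert must be gelato (nothing else left).
House 3 tree: only willow fits.
That leaves red as the color for house 1.
So: house 1 = pudding/spruce/red, house 2 = mousse/cedar/white, house 3 = cake/willow/pink, house 4 = gelato/poplar/yellow.

4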